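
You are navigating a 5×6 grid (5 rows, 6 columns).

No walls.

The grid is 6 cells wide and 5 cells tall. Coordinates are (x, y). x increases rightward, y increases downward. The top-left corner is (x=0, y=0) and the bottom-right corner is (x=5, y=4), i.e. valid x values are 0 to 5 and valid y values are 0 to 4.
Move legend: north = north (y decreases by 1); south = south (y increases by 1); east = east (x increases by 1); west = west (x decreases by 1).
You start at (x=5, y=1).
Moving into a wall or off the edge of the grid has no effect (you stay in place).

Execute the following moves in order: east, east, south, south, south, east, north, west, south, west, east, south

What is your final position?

Start: (x=5, y=1)
  east (east): blocked, stay at (x=5, y=1)
  east (east): blocked, stay at (x=5, y=1)
  south (south): (x=5, y=1) -> (x=5, y=2)
  south (south): (x=5, y=2) -> (x=5, y=3)
  south (south): (x=5, y=3) -> (x=5, y=4)
  east (east): blocked, stay at (x=5, y=4)
  north (north): (x=5, y=4) -> (x=5, y=3)
  west (west): (x=5, y=3) -> (x=4, y=3)
  south (south): (x=4, y=3) -> (x=4, y=4)
  west (west): (x=4, y=4) -> (x=3, y=4)
  east (east): (x=3, y=4) -> (x=4, y=4)
  south (south): blocked, stay at (x=4, y=4)
Final: (x=4, y=4)

Answer: Final position: (x=4, y=4)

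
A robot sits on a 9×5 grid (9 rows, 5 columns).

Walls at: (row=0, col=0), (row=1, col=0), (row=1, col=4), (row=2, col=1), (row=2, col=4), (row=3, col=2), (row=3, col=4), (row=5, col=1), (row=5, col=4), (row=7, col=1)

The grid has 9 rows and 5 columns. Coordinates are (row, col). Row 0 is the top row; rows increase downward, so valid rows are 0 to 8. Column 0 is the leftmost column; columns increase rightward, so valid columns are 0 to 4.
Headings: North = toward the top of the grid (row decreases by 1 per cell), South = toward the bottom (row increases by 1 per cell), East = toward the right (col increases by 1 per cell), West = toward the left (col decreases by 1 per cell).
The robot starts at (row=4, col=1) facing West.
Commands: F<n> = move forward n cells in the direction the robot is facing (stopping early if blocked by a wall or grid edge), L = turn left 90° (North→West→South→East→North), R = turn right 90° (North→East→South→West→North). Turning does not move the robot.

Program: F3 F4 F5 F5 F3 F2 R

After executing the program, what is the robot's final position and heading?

Answer: Final position: (row=4, col=0), facing North

Derivation:
Start: (row=4, col=1), facing West
  F3: move forward 1/3 (blocked), now at (row=4, col=0)
  F4: move forward 0/4 (blocked), now at (row=4, col=0)
  F5: move forward 0/5 (blocked), now at (row=4, col=0)
  F5: move forward 0/5 (blocked), now at (row=4, col=0)
  F3: move forward 0/3 (blocked), now at (row=4, col=0)
  F2: move forward 0/2 (blocked), now at (row=4, col=0)
  R: turn right, now facing North
Final: (row=4, col=0), facing North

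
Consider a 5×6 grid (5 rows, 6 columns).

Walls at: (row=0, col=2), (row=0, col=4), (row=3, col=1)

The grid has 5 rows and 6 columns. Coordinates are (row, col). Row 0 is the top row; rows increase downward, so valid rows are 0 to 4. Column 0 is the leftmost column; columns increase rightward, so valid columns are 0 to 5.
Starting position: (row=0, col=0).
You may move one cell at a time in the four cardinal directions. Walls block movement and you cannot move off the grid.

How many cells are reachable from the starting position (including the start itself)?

BFS flood-fill from (row=0, col=0):
  Distance 0: (row=0, col=0)
  Distance 1: (row=0, col=1), (row=1, col=0)
  Distance 2: (row=1, col=1), (row=2, col=0)
  Distance 3: (row=1, col=2), (row=2, col=1), (row=3, col=0)
  Distance 4: (row=1, col=3), (row=2, col=2), (row=4, col=0)
  Distance 5: (row=0, col=3), (row=1, col=4), (row=2, col=3), (row=3, col=2), (row=4, col=1)
  Distance 6: (row=1, col=5), (row=2, col=4), (row=3, col=3), (row=4, col=2)
  Distance 7: (row=0, col=5), (row=2, col=5), (row=3, col=4), (row=4, col=3)
  Distance 8: (row=3, col=5), (row=4, col=4)
  Distance 9: (row=4, col=5)
Total reachable: 27 (grid has 27 open cells total)

Answer: Reachable cells: 27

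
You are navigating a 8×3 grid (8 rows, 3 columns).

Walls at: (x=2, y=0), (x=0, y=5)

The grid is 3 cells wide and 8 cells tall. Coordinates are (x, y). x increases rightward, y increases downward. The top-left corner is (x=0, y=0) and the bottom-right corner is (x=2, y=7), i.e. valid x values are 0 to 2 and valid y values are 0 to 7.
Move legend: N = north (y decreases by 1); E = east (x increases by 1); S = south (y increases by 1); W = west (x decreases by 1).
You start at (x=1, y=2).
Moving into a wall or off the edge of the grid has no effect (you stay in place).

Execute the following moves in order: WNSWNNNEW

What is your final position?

Answer: Final position: (x=0, y=0)

Derivation:
Start: (x=1, y=2)
  W (west): (x=1, y=2) -> (x=0, y=2)
  N (north): (x=0, y=2) -> (x=0, y=1)
  S (south): (x=0, y=1) -> (x=0, y=2)
  W (west): blocked, stay at (x=0, y=2)
  N (north): (x=0, y=2) -> (x=0, y=1)
  N (north): (x=0, y=1) -> (x=0, y=0)
  N (north): blocked, stay at (x=0, y=0)
  E (east): (x=0, y=0) -> (x=1, y=0)
  W (west): (x=1, y=0) -> (x=0, y=0)
Final: (x=0, y=0)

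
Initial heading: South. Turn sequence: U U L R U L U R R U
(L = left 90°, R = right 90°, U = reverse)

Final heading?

Answer: Final heading: East

Derivation:
Start: South
  U (U-turn (180°)) -> North
  U (U-turn (180°)) -> South
  L (left (90° counter-clockwise)) -> East
  R (right (90° clockwise)) -> South
  U (U-turn (180°)) -> North
  L (left (90° counter-clockwise)) -> West
  U (U-turn (180°)) -> East
  R (right (90° clockwise)) -> South
  R (right (90° clockwise)) -> West
  U (U-turn (180°)) -> East
Final: East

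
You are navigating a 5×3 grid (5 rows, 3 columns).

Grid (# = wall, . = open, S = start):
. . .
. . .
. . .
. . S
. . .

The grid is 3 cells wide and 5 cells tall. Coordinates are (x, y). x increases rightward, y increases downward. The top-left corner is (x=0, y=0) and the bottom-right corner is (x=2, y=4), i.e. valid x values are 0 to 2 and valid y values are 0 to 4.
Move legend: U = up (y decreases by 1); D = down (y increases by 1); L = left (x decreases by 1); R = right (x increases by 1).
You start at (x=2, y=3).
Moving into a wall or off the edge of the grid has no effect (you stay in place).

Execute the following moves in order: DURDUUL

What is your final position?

Start: (x=2, y=3)
  D (down): (x=2, y=3) -> (x=2, y=4)
  U (up): (x=2, y=4) -> (x=2, y=3)
  R (right): blocked, stay at (x=2, y=3)
  D (down): (x=2, y=3) -> (x=2, y=4)
  U (up): (x=2, y=4) -> (x=2, y=3)
  U (up): (x=2, y=3) -> (x=2, y=2)
  L (left): (x=2, y=2) -> (x=1, y=2)
Final: (x=1, y=2)

Answer: Final position: (x=1, y=2)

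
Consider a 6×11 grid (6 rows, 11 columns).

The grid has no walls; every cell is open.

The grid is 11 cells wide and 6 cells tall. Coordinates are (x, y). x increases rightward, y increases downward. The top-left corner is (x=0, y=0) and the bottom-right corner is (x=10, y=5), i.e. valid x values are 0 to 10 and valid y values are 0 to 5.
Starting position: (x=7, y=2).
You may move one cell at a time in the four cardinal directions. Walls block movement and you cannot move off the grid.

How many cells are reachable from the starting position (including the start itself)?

Answer: Reachable cells: 66

Derivation:
BFS flood-fill from (x=7, y=2):
  Distance 0: (x=7, y=2)
  Distance 1: (x=7, y=1), (x=6, y=2), (x=8, y=2), (x=7, y=3)
  Distance 2: (x=7, y=0), (x=6, y=1), (x=8, y=1), (x=5, y=2), (x=9, y=2), (x=6, y=3), (x=8, y=3), (x=7, y=4)
  Distance 3: (x=6, y=0), (x=8, y=0), (x=5, y=1), (x=9, y=1), (x=4, y=2), (x=10, y=2), (x=5, y=3), (x=9, y=3), (x=6, y=4), (x=8, y=4), (x=7, y=5)
  Distance 4: (x=5, y=0), (x=9, y=0), (x=4, y=1), (x=10, y=1), (x=3, y=2), (x=4, y=3), (x=10, y=3), (x=5, y=4), (x=9, y=4), (x=6, y=5), (x=8, y=5)
  Distance 5: (x=4, y=0), (x=10, y=0), (x=3, y=1), (x=2, y=2), (x=3, y=3), (x=4, y=4), (x=10, y=4), (x=5, y=5), (x=9, y=5)
  Distance 6: (x=3, y=0), (x=2, y=1), (x=1, y=2), (x=2, y=3), (x=3, y=4), (x=4, y=5), (x=10, y=5)
  Distance 7: (x=2, y=0), (x=1, y=1), (x=0, y=2), (x=1, y=3), (x=2, y=4), (x=3, y=5)
  Distance 8: (x=1, y=0), (x=0, y=1), (x=0, y=3), (x=1, y=4), (x=2, y=5)
  Distance 9: (x=0, y=0), (x=0, y=4), (x=1, y=5)
  Distance 10: (x=0, y=5)
Total reachable: 66 (grid has 66 open cells total)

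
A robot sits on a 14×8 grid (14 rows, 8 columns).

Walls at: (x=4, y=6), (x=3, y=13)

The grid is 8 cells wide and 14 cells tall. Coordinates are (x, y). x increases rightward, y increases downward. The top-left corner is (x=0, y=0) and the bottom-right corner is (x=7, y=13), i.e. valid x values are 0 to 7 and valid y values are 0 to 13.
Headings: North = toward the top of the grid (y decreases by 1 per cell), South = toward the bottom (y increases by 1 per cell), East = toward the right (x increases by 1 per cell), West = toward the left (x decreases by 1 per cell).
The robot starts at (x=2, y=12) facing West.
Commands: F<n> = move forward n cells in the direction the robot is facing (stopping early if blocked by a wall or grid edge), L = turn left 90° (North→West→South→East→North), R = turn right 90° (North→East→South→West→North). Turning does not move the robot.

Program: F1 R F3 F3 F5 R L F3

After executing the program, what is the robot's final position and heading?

Start: (x=2, y=12), facing West
  F1: move forward 1, now at (x=1, y=12)
  R: turn right, now facing North
  F3: move forward 3, now at (x=1, y=9)
  F3: move forward 3, now at (x=1, y=6)
  F5: move forward 5, now at (x=1, y=1)
  R: turn right, now facing East
  L: turn left, now facing North
  F3: move forward 1/3 (blocked), now at (x=1, y=0)
Final: (x=1, y=0), facing North

Answer: Final position: (x=1, y=0), facing North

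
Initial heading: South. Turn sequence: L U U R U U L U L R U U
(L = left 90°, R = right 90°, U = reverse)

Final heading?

Answer: Final heading: West

Derivation:
Start: South
  L (left (90° counter-clockwise)) -> East
  U (U-turn (180°)) -> West
  U (U-turn (180°)) -> East
  R (right (90° clockwise)) -> South
  U (U-turn (180°)) -> North
  U (U-turn (180°)) -> South
  L (left (90° counter-clockwise)) -> East
  U (U-turn (180°)) -> West
  L (left (90° counter-clockwise)) -> South
  R (right (90° clockwise)) -> West
  U (U-turn (180°)) -> East
  U (U-turn (180°)) -> West
Final: West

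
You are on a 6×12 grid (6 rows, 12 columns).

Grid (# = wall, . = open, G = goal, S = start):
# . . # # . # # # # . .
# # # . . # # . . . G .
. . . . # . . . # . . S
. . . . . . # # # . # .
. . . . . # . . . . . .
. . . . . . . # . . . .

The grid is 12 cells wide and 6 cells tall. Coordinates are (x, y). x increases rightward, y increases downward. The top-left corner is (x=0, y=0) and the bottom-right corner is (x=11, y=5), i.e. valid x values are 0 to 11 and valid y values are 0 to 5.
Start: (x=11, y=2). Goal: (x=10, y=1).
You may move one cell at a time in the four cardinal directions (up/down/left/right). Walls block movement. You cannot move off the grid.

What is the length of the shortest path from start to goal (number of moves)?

BFS from (x=11, y=2) until reaching (x=10, y=1):
  Distance 0: (x=11, y=2)
  Distance 1: (x=11, y=1), (x=10, y=2), (x=11, y=3)
  Distance 2: (x=11, y=0), (x=10, y=1), (x=9, y=2), (x=11, y=4)  <- goal reached here
One shortest path (2 moves): (x=11, y=2) -> (x=10, y=2) -> (x=10, y=1)

Answer: Shortest path length: 2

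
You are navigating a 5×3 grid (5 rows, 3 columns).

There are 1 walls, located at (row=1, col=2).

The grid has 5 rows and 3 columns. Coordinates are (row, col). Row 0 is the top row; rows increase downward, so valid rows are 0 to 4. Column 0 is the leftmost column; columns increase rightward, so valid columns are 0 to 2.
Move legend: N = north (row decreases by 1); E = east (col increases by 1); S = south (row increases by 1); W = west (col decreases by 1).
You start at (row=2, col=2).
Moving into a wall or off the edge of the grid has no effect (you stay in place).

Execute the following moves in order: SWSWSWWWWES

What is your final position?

Answer: Final position: (row=4, col=1)

Derivation:
Start: (row=2, col=2)
  S (south): (row=2, col=2) -> (row=3, col=2)
  W (west): (row=3, col=2) -> (row=3, col=1)
  S (south): (row=3, col=1) -> (row=4, col=1)
  W (west): (row=4, col=1) -> (row=4, col=0)
  S (south): blocked, stay at (row=4, col=0)
  [×4]W (west): blocked, stay at (row=4, col=0)
  E (east): (row=4, col=0) -> (row=4, col=1)
  S (south): blocked, stay at (row=4, col=1)
Final: (row=4, col=1)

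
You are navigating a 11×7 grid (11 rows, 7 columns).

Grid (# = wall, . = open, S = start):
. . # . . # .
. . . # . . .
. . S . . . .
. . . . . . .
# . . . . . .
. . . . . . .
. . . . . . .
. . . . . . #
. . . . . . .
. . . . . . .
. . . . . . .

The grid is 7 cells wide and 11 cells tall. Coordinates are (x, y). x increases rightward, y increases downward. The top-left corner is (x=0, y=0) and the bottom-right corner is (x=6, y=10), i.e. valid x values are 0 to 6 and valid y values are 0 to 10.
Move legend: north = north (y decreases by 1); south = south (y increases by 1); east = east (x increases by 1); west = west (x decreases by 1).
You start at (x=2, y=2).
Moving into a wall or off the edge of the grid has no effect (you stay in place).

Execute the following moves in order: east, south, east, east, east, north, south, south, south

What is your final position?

Start: (x=2, y=2)
  east (east): (x=2, y=2) -> (x=3, y=2)
  south (south): (x=3, y=2) -> (x=3, y=3)
  east (east): (x=3, y=3) -> (x=4, y=3)
  east (east): (x=4, y=3) -> (x=5, y=3)
  east (east): (x=5, y=3) -> (x=6, y=3)
  north (north): (x=6, y=3) -> (x=6, y=2)
  south (south): (x=6, y=2) -> (x=6, y=3)
  south (south): (x=6, y=3) -> (x=6, y=4)
  south (south): (x=6, y=4) -> (x=6, y=5)
Final: (x=6, y=5)

Answer: Final position: (x=6, y=5)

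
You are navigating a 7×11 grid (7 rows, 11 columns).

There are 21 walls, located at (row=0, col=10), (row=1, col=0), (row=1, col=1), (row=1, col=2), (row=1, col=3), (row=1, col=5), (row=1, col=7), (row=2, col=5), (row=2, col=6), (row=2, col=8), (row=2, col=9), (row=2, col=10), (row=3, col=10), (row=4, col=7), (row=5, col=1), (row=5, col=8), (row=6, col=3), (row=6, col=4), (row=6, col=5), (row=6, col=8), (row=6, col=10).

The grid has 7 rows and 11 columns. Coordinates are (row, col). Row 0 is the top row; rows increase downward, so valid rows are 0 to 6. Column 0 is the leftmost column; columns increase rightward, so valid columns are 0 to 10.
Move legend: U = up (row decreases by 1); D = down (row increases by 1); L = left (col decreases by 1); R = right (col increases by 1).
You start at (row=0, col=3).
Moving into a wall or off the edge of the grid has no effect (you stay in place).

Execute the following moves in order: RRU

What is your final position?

Answer: Final position: (row=0, col=5)

Derivation:
Start: (row=0, col=3)
  R (right): (row=0, col=3) -> (row=0, col=4)
  R (right): (row=0, col=4) -> (row=0, col=5)
  U (up): blocked, stay at (row=0, col=5)
Final: (row=0, col=5)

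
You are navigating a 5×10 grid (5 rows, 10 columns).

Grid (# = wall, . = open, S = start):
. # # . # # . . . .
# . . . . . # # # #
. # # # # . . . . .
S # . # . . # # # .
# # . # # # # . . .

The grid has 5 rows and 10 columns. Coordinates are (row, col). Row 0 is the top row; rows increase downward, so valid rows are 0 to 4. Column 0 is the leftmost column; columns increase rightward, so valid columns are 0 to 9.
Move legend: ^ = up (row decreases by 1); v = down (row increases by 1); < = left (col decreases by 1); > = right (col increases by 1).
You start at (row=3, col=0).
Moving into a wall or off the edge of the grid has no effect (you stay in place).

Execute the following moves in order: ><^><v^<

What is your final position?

Start: (row=3, col=0)
  > (right): blocked, stay at (row=3, col=0)
  < (left): blocked, stay at (row=3, col=0)
  ^ (up): (row=3, col=0) -> (row=2, col=0)
  > (right): blocked, stay at (row=2, col=0)
  < (left): blocked, stay at (row=2, col=0)
  v (down): (row=2, col=0) -> (row=3, col=0)
  ^ (up): (row=3, col=0) -> (row=2, col=0)
  < (left): blocked, stay at (row=2, col=0)
Final: (row=2, col=0)

Answer: Final position: (row=2, col=0)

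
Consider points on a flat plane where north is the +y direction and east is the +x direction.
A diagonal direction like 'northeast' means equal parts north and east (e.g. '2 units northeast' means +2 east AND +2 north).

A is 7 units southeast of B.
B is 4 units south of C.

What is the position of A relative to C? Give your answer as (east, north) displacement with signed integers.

Place C at the origin (east=0, north=0).
  B is 4 units south of C: delta (east=+0, north=-4); B at (east=0, north=-4).
  A is 7 units southeast of B: delta (east=+7, north=-7); A at (east=7, north=-11).
Therefore A relative to C: (east=7, north=-11).

Answer: A is at (east=7, north=-11) relative to C.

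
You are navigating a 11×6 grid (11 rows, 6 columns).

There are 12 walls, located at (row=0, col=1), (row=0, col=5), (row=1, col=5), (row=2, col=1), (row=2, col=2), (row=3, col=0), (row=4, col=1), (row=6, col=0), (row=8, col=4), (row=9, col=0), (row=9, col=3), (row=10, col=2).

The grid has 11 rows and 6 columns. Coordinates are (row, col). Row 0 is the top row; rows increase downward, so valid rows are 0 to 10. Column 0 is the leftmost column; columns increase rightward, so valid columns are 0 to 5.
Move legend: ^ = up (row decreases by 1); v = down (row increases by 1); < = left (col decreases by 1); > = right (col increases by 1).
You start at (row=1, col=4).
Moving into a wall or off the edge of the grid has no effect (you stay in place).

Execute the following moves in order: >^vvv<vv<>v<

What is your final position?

Start: (row=1, col=4)
  > (right): blocked, stay at (row=1, col=4)
  ^ (up): (row=1, col=4) -> (row=0, col=4)
  v (down): (row=0, col=4) -> (row=1, col=4)
  v (down): (row=1, col=4) -> (row=2, col=4)
  v (down): (row=2, col=4) -> (row=3, col=4)
  < (left): (row=3, col=4) -> (row=3, col=3)
  v (down): (row=3, col=3) -> (row=4, col=3)
  v (down): (row=4, col=3) -> (row=5, col=3)
  < (left): (row=5, col=3) -> (row=5, col=2)
  > (right): (row=5, col=2) -> (row=5, col=3)
  v (down): (row=5, col=3) -> (row=6, col=3)
  < (left): (row=6, col=3) -> (row=6, col=2)
Final: (row=6, col=2)

Answer: Final position: (row=6, col=2)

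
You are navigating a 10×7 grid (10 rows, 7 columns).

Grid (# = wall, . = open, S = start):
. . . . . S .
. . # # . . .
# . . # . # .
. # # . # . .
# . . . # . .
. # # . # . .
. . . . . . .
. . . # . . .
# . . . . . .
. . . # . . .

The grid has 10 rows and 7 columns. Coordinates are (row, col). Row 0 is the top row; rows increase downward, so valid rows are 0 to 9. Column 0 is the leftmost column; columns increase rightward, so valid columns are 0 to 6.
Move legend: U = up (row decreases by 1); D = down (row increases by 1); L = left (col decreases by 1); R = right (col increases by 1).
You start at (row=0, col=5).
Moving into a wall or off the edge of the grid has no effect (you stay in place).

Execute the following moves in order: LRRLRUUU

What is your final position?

Answer: Final position: (row=0, col=6)

Derivation:
Start: (row=0, col=5)
  L (left): (row=0, col=5) -> (row=0, col=4)
  R (right): (row=0, col=4) -> (row=0, col=5)
  R (right): (row=0, col=5) -> (row=0, col=6)
  L (left): (row=0, col=6) -> (row=0, col=5)
  R (right): (row=0, col=5) -> (row=0, col=6)
  [×3]U (up): blocked, stay at (row=0, col=6)
Final: (row=0, col=6)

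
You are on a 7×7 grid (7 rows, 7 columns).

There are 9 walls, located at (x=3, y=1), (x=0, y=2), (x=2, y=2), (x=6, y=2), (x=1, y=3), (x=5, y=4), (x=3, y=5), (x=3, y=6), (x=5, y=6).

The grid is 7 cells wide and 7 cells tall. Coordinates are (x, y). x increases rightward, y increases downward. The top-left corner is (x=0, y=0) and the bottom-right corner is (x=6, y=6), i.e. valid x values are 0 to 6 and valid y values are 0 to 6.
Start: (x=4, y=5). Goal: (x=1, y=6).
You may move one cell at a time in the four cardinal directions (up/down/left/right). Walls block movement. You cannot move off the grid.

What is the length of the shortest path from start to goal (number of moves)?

Answer: Shortest path length: 6

Derivation:
BFS from (x=4, y=5) until reaching (x=1, y=6):
  Distance 0: (x=4, y=5)
  Distance 1: (x=4, y=4), (x=5, y=5), (x=4, y=6)
  Distance 2: (x=4, y=3), (x=3, y=4), (x=6, y=5)
  Distance 3: (x=4, y=2), (x=3, y=3), (x=5, y=3), (x=2, y=4), (x=6, y=4), (x=6, y=6)
  Distance 4: (x=4, y=1), (x=3, y=2), (x=5, y=2), (x=2, y=3), (x=6, y=3), (x=1, y=4), (x=2, y=5)
  Distance 5: (x=4, y=0), (x=5, y=1), (x=0, y=4), (x=1, y=5), (x=2, y=6)
  Distance 6: (x=3, y=0), (x=5, y=0), (x=6, y=1), (x=0, y=3), (x=0, y=5), (x=1, y=6)  <- goal reached here
One shortest path (6 moves): (x=4, y=5) -> (x=4, y=4) -> (x=3, y=4) -> (x=2, y=4) -> (x=1, y=4) -> (x=1, y=5) -> (x=1, y=6)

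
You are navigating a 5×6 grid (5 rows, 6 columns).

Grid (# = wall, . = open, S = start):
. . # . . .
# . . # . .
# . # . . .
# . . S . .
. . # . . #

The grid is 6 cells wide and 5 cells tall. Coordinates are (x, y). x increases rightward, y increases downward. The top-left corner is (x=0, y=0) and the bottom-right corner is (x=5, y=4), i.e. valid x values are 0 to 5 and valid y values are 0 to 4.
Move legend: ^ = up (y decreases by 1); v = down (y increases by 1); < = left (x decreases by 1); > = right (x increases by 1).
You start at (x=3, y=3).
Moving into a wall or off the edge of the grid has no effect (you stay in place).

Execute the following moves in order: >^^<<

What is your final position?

Answer: Final position: (x=4, y=1)

Derivation:
Start: (x=3, y=3)
  > (right): (x=3, y=3) -> (x=4, y=3)
  ^ (up): (x=4, y=3) -> (x=4, y=2)
  ^ (up): (x=4, y=2) -> (x=4, y=1)
  < (left): blocked, stay at (x=4, y=1)
  < (left): blocked, stay at (x=4, y=1)
Final: (x=4, y=1)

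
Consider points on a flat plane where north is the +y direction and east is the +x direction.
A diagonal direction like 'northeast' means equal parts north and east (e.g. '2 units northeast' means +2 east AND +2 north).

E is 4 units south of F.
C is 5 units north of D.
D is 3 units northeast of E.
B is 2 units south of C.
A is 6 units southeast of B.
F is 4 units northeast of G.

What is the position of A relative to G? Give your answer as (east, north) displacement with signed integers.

Answer: A is at (east=13, north=0) relative to G.

Derivation:
Place G at the origin (east=0, north=0).
  F is 4 units northeast of G: delta (east=+4, north=+4); F at (east=4, north=4).
  E is 4 units south of F: delta (east=+0, north=-4); E at (east=4, north=0).
  D is 3 units northeast of E: delta (east=+3, north=+3); D at (east=7, north=3).
  C is 5 units north of D: delta (east=+0, north=+5); C at (east=7, north=8).
  B is 2 units south of C: delta (east=+0, north=-2); B at (east=7, north=6).
  A is 6 units southeast of B: delta (east=+6, north=-6); A at (east=13, north=0).
Therefore A relative to G: (east=13, north=0).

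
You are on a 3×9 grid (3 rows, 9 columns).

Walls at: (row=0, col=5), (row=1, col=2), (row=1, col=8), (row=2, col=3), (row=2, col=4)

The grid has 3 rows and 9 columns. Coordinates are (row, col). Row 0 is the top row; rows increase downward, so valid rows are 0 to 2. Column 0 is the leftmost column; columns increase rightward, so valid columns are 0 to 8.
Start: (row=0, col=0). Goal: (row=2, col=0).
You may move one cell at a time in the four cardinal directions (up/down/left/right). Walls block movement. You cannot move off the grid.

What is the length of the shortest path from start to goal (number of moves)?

Answer: Shortest path length: 2

Derivation:
BFS from (row=0, col=0) until reaching (row=2, col=0):
  Distance 0: (row=0, col=0)
  Distance 1: (row=0, col=1), (row=1, col=0)
  Distance 2: (row=0, col=2), (row=1, col=1), (row=2, col=0)  <- goal reached here
One shortest path (2 moves): (row=0, col=0) -> (row=1, col=0) -> (row=2, col=0)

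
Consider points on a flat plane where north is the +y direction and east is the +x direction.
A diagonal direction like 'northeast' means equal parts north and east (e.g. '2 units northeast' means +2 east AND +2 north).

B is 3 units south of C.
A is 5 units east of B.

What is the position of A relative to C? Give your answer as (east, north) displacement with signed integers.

Place C at the origin (east=0, north=0).
  B is 3 units south of C: delta (east=+0, north=-3); B at (east=0, north=-3).
  A is 5 units east of B: delta (east=+5, north=+0); A at (east=5, north=-3).
Therefore A relative to C: (east=5, north=-3).

Answer: A is at (east=5, north=-3) relative to C.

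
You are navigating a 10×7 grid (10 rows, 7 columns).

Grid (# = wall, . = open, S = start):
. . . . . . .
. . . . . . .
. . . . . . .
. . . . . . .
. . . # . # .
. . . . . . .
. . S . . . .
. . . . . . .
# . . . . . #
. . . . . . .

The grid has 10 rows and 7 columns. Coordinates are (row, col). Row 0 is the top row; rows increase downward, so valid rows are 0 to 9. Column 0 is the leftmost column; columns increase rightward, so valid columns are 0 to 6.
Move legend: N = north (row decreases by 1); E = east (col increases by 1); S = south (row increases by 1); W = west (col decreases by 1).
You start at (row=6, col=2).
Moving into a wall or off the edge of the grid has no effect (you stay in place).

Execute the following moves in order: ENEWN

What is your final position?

Start: (row=6, col=2)
  E (east): (row=6, col=2) -> (row=6, col=3)
  N (north): (row=6, col=3) -> (row=5, col=3)
  E (east): (row=5, col=3) -> (row=5, col=4)
  W (west): (row=5, col=4) -> (row=5, col=3)
  N (north): blocked, stay at (row=5, col=3)
Final: (row=5, col=3)

Answer: Final position: (row=5, col=3)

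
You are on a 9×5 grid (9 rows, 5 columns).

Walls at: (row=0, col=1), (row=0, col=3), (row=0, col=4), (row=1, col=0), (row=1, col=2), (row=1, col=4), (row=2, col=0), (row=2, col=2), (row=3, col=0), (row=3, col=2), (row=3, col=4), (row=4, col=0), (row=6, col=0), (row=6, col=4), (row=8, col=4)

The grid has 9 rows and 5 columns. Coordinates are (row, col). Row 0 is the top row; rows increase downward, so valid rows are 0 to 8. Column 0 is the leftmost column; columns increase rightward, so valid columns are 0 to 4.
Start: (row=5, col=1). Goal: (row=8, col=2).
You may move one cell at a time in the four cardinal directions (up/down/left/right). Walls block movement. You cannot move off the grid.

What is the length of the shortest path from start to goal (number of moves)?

BFS from (row=5, col=1) until reaching (row=8, col=2):
  Distance 0: (row=5, col=1)
  Distance 1: (row=4, col=1), (row=5, col=0), (row=5, col=2), (row=6, col=1)
  Distance 2: (row=3, col=1), (row=4, col=2), (row=5, col=3), (row=6, col=2), (row=7, col=1)
  Distance 3: (row=2, col=1), (row=4, col=3), (row=5, col=4), (row=6, col=3), (row=7, col=0), (row=7, col=2), (row=8, col=1)
  Distance 4: (row=1, col=1), (row=3, col=3), (row=4, col=4), (row=7, col=3), (row=8, col=0), (row=8, col=2)  <- goal reached here
One shortest path (4 moves): (row=5, col=1) -> (row=5, col=2) -> (row=6, col=2) -> (row=7, col=2) -> (row=8, col=2)

Answer: Shortest path length: 4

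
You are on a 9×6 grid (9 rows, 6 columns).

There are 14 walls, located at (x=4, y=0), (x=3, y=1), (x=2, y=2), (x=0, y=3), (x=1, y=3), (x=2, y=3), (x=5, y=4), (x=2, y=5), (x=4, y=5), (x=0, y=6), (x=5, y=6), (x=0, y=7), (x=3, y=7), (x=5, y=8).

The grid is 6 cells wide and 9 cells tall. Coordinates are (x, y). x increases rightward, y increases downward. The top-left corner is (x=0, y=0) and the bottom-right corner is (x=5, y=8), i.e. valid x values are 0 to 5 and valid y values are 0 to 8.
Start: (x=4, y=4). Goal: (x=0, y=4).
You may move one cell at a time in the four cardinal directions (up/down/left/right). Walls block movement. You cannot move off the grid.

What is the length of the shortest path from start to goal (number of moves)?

BFS from (x=4, y=4) until reaching (x=0, y=4):
  Distance 0: (x=4, y=4)
  Distance 1: (x=4, y=3), (x=3, y=4)
  Distance 2: (x=4, y=2), (x=3, y=3), (x=5, y=3), (x=2, y=4), (x=3, y=5)
  Distance 3: (x=4, y=1), (x=3, y=2), (x=5, y=2), (x=1, y=4), (x=3, y=6)
  Distance 4: (x=5, y=1), (x=0, y=4), (x=1, y=5), (x=2, y=6), (x=4, y=6)  <- goal reached here
One shortest path (4 moves): (x=4, y=4) -> (x=3, y=4) -> (x=2, y=4) -> (x=1, y=4) -> (x=0, y=4)

Answer: Shortest path length: 4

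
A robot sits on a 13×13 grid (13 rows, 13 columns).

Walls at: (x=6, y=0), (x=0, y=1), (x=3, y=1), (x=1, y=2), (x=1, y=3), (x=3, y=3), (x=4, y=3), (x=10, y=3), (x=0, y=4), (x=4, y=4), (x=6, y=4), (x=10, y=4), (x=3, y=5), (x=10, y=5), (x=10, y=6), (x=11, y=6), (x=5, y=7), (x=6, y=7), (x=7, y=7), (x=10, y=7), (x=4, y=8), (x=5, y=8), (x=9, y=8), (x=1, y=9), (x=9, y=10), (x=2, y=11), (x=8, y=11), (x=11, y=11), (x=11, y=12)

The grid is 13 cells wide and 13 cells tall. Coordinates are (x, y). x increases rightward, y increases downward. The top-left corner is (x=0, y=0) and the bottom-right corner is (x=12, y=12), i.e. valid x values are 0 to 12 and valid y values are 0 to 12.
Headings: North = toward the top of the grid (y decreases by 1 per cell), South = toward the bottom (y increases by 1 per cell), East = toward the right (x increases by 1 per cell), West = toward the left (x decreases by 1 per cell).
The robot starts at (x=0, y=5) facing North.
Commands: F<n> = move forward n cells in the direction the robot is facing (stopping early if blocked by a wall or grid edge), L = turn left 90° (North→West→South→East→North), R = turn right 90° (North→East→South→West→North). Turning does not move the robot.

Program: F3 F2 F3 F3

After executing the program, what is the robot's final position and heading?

Answer: Final position: (x=0, y=5), facing North

Derivation:
Start: (x=0, y=5), facing North
  F3: move forward 0/3 (blocked), now at (x=0, y=5)
  F2: move forward 0/2 (blocked), now at (x=0, y=5)
  F3: move forward 0/3 (blocked), now at (x=0, y=5)
  F3: move forward 0/3 (blocked), now at (x=0, y=5)
Final: (x=0, y=5), facing North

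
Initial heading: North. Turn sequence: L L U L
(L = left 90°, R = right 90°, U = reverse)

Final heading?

Answer: Final heading: West

Derivation:
Start: North
  L (left (90° counter-clockwise)) -> West
  L (left (90° counter-clockwise)) -> South
  U (U-turn (180°)) -> North
  L (left (90° counter-clockwise)) -> West
Final: West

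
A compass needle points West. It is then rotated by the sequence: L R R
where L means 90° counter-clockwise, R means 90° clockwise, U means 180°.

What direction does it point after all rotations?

Answer: Final heading: North

Derivation:
Start: West
  L (left (90° counter-clockwise)) -> South
  R (right (90° clockwise)) -> West
  R (right (90° clockwise)) -> North
Final: North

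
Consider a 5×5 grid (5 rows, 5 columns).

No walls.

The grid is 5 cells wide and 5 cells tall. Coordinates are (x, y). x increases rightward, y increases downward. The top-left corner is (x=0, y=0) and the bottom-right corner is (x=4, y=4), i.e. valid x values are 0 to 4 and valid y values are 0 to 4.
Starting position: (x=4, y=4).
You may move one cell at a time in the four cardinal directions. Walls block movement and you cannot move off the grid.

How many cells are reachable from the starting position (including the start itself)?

Answer: Reachable cells: 25

Derivation:
BFS flood-fill from (x=4, y=4):
  Distance 0: (x=4, y=4)
  Distance 1: (x=4, y=3), (x=3, y=4)
  Distance 2: (x=4, y=2), (x=3, y=3), (x=2, y=4)
  Distance 3: (x=4, y=1), (x=3, y=2), (x=2, y=3), (x=1, y=4)
  Distance 4: (x=4, y=0), (x=3, y=1), (x=2, y=2), (x=1, y=3), (x=0, y=4)
  Distance 5: (x=3, y=0), (x=2, y=1), (x=1, y=2), (x=0, y=3)
  Distance 6: (x=2, y=0), (x=1, y=1), (x=0, y=2)
  Distance 7: (x=1, y=0), (x=0, y=1)
  Distance 8: (x=0, y=0)
Total reachable: 25 (grid has 25 open cells total)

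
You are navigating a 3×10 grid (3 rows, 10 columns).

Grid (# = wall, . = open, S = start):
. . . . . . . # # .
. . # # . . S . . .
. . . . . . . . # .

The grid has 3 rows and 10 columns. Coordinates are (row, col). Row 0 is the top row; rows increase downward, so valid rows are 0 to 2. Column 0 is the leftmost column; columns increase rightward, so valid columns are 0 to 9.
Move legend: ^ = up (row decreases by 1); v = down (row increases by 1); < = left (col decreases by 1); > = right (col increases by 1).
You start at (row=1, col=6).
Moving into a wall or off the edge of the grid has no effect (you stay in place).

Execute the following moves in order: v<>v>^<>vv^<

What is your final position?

Start: (row=1, col=6)
  v (down): (row=1, col=6) -> (row=2, col=6)
  < (left): (row=2, col=6) -> (row=2, col=5)
  > (right): (row=2, col=5) -> (row=2, col=6)
  v (down): blocked, stay at (row=2, col=6)
  > (right): (row=2, col=6) -> (row=2, col=7)
  ^ (up): (row=2, col=7) -> (row=1, col=7)
  < (left): (row=1, col=7) -> (row=1, col=6)
  > (right): (row=1, col=6) -> (row=1, col=7)
  v (down): (row=1, col=7) -> (row=2, col=7)
  v (down): blocked, stay at (row=2, col=7)
  ^ (up): (row=2, col=7) -> (row=1, col=7)
  < (left): (row=1, col=7) -> (row=1, col=6)
Final: (row=1, col=6)

Answer: Final position: (row=1, col=6)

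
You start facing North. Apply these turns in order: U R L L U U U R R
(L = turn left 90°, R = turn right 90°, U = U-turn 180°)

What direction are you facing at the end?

Start: North
  U (U-turn (180°)) -> South
  R (right (90° clockwise)) -> West
  L (left (90° counter-clockwise)) -> South
  L (left (90° counter-clockwise)) -> East
  U (U-turn (180°)) -> West
  U (U-turn (180°)) -> East
  U (U-turn (180°)) -> West
  R (right (90° clockwise)) -> North
  R (right (90° clockwise)) -> East
Final: East

Answer: Final heading: East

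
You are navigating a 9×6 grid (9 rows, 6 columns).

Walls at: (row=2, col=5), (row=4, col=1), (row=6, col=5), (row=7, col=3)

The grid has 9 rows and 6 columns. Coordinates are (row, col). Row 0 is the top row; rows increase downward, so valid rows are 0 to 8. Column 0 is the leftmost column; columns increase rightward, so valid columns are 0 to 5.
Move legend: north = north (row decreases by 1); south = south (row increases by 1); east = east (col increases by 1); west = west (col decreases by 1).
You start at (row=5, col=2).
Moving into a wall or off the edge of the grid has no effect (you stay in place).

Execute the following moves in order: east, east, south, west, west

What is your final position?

Answer: Final position: (row=6, col=2)

Derivation:
Start: (row=5, col=2)
  east (east): (row=5, col=2) -> (row=5, col=3)
  east (east): (row=5, col=3) -> (row=5, col=4)
  south (south): (row=5, col=4) -> (row=6, col=4)
  west (west): (row=6, col=4) -> (row=6, col=3)
  west (west): (row=6, col=3) -> (row=6, col=2)
Final: (row=6, col=2)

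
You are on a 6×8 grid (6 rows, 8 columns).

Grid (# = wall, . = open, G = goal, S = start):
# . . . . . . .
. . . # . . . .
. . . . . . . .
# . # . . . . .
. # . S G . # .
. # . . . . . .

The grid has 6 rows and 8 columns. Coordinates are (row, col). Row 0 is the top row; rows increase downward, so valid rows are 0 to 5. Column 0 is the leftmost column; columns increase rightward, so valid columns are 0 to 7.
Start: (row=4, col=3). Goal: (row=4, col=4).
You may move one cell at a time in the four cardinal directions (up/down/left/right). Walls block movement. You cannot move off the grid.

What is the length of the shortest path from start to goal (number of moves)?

BFS from (row=4, col=3) until reaching (row=4, col=4):
  Distance 0: (row=4, col=3)
  Distance 1: (row=3, col=3), (row=4, col=2), (row=4, col=4), (row=5, col=3)  <- goal reached here
One shortest path (1 moves): (row=4, col=3) -> (row=4, col=4)

Answer: Shortest path length: 1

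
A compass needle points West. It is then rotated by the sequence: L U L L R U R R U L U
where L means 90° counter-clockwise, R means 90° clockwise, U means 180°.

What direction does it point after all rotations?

Answer: Final heading: South

Derivation:
Start: West
  L (left (90° counter-clockwise)) -> South
  U (U-turn (180°)) -> North
  L (left (90° counter-clockwise)) -> West
  L (left (90° counter-clockwise)) -> South
  R (right (90° clockwise)) -> West
  U (U-turn (180°)) -> East
  R (right (90° clockwise)) -> South
  R (right (90° clockwise)) -> West
  U (U-turn (180°)) -> East
  L (left (90° counter-clockwise)) -> North
  U (U-turn (180°)) -> South
Final: South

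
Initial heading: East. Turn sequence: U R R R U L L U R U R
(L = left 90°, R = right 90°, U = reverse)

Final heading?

Answer: Final heading: North

Derivation:
Start: East
  U (U-turn (180°)) -> West
  R (right (90° clockwise)) -> North
  R (right (90° clockwise)) -> East
  R (right (90° clockwise)) -> South
  U (U-turn (180°)) -> North
  L (left (90° counter-clockwise)) -> West
  L (left (90° counter-clockwise)) -> South
  U (U-turn (180°)) -> North
  R (right (90° clockwise)) -> East
  U (U-turn (180°)) -> West
  R (right (90° clockwise)) -> North
Final: North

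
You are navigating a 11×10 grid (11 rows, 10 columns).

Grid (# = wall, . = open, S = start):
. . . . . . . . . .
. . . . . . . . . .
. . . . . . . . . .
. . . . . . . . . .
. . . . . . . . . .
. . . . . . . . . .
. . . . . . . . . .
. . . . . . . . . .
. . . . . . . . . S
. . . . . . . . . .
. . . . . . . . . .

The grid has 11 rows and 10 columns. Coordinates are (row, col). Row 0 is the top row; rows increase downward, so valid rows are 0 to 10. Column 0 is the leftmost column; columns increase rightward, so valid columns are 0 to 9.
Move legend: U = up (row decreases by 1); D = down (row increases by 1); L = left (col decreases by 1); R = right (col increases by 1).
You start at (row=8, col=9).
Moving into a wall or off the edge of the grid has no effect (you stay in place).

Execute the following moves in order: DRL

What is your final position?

Answer: Final position: (row=9, col=8)

Derivation:
Start: (row=8, col=9)
  D (down): (row=8, col=9) -> (row=9, col=9)
  R (right): blocked, stay at (row=9, col=9)
  L (left): (row=9, col=9) -> (row=9, col=8)
Final: (row=9, col=8)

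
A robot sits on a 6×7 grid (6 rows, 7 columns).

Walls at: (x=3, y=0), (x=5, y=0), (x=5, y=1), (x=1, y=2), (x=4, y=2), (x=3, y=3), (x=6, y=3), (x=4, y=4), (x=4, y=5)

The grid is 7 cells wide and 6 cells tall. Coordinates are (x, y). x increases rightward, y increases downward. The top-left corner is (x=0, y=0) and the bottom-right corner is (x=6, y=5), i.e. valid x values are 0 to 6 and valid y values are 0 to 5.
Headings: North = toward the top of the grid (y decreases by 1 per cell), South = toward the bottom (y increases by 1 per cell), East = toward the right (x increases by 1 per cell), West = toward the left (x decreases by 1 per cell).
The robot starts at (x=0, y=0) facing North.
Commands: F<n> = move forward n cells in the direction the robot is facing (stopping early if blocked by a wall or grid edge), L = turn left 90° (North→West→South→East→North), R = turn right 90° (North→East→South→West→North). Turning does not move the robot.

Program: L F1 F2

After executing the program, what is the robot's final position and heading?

Answer: Final position: (x=0, y=0), facing West

Derivation:
Start: (x=0, y=0), facing North
  L: turn left, now facing West
  F1: move forward 0/1 (blocked), now at (x=0, y=0)
  F2: move forward 0/2 (blocked), now at (x=0, y=0)
Final: (x=0, y=0), facing West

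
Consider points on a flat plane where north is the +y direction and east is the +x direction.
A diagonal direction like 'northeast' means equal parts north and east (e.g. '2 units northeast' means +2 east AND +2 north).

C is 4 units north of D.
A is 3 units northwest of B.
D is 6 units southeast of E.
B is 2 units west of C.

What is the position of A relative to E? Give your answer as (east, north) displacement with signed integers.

Place E at the origin (east=0, north=0).
  D is 6 units southeast of E: delta (east=+6, north=-6); D at (east=6, north=-6).
  C is 4 units north of D: delta (east=+0, north=+4); C at (east=6, north=-2).
  B is 2 units west of C: delta (east=-2, north=+0); B at (east=4, north=-2).
  A is 3 units northwest of B: delta (east=-3, north=+3); A at (east=1, north=1).
Therefore A relative to E: (east=1, north=1).

Answer: A is at (east=1, north=1) relative to E.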